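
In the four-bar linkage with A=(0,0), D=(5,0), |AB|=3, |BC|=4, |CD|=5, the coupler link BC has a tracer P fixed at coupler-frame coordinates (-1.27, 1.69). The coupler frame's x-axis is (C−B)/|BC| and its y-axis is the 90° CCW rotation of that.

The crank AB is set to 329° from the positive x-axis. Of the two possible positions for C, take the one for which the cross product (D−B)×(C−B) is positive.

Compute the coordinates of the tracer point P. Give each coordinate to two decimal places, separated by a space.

A=(0,0), D=(5.00,0)
B = A + 3.00·(cos329°, sin329°) = (2.5715, -1.5451)
|BD| = 2.8784
circle(B,4.00) ∩ circle(D,5.00): a=-0.1242, h=3.9981
  candidates: C₊=(0.3205,1.7614) cross=11.508; C₋=(4.6129,-4.9850) cross=-11.508
  mode + wants cross > 0 → take C=(0.3205,1.7614) (cross=11.508)
ex = (C−B)/|BC| = (-0.5627,0.8266); ey = (-0.8266,-0.5627)
P = B + -1.27·ex + 1.69·ey = (1.8892,-3.5460)

1.89 -3.55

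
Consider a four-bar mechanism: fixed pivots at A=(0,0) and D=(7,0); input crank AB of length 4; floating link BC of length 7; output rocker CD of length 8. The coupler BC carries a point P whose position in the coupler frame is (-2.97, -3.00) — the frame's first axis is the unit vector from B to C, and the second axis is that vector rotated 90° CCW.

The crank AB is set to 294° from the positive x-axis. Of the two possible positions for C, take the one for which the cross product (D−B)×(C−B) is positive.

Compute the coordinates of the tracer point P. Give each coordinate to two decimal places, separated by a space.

A=(0,0), D=(7.00,0)
B = A + 4.00·(cos294°, sin294°) = (1.6269, -3.6542)
|BD| = 6.4979
circle(B,7.00) ∩ circle(D,8.00): a=2.0947, h=6.6792
  candidates: C₊=(-0.3971,3.0468) cross=43.401; C₋=(7.1152,-7.9992) cross=-43.401
  mode + wants cross > 0 → take C=(-0.3971,3.0468) (cross=43.401)
ex = (C−B)/|BC| = (-0.2891,0.9573); ey = (-0.9573,-0.2891)
P = B + -2.97·ex + -3.00·ey = (5.3576,-5.6299)

5.36 -5.63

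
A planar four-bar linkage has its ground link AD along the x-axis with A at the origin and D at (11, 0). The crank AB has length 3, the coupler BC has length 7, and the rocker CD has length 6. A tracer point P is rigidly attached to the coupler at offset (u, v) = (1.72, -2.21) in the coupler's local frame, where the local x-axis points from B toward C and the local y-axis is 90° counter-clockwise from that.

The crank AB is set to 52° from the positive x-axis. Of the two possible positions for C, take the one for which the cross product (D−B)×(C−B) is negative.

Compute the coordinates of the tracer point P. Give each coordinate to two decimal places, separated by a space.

A=(0,0), D=(11.00,0)
B = A + 3.00·(cos52°, sin52°) = (1.8470, 2.3640)
|BD| = 9.4534
circle(B,7.00) ∩ circle(D,6.00): a=5.4143, h=4.4369
  candidates: C₊=(8.1988,5.3059) cross=41.943; C₋=(5.9797,-3.2858) cross=-41.943
  mode - wants cross < 0 → take C=(5.9797,-3.2858) (cross=-41.943)
ex = (C−B)/|BC| = (0.5904,-0.8071); ey = (0.8071,0.5904)
P = B + 1.72·ex + -2.21·ey = (1.0787,-0.3290)

1.08 -0.33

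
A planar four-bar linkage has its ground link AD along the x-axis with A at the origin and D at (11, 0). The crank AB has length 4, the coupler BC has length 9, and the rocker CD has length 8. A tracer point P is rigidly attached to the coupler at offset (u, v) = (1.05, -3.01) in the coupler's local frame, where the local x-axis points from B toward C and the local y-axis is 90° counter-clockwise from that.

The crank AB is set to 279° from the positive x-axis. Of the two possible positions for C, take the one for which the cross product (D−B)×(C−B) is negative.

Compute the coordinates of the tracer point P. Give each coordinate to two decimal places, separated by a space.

A=(0,0), D=(11.00,0)
B = A + 4.00·(cos279°, sin279°) = (0.6257, -3.9508)
|BD| = 11.1011
circle(B,9.00) ∩ circle(D,8.00): a=6.3162, h=6.4113
  candidates: C₊=(4.2467,4.2887) cross=71.173; C₋=(8.8102,-7.6945) cross=-71.173
  mode - wants cross < 0 → take C=(8.8102,-7.6945) (cross=-71.173)
ex = (C−B)/|BC| = (0.9094,-0.4160); ey = (0.4160,0.9094)
P = B + 1.05·ex + -3.01·ey = (0.3285,-7.1248)

0.33 -7.12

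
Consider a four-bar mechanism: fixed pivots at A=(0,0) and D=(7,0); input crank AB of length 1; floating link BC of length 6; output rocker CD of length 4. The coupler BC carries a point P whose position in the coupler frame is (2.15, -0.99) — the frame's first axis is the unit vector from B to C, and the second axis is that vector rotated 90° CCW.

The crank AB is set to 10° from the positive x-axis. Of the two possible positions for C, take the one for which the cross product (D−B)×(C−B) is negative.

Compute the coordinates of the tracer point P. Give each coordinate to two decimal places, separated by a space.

1.98 -1.98

A=(0,0), D=(7.00,0)
B = A + 1.00·(cos10°, sin10°) = (0.9848, 0.1736)
|BD| = 6.0177
circle(B,6.00) ∩ circle(D,4.00): a=4.6706, h=3.7663
  candidates: C₊=(5.7622,3.8036) cross=22.665; C₋=(5.5448,-3.7259) cross=-22.665
  mode - wants cross < 0 → take C=(5.5448,-3.7259) (cross=-22.665)
ex = (C−B)/|BC| = (0.7600,-0.6499); ey = (0.6499,0.7600)
P = B + 2.15·ex + -0.99·ey = (1.9754,-1.9761)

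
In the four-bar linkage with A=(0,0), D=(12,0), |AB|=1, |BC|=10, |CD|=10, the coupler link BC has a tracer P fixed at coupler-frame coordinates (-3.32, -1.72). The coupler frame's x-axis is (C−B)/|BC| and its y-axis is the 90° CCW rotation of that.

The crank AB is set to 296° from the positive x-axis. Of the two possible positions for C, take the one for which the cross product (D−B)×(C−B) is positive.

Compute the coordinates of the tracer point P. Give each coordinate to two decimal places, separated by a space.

A=(0,0), D=(12.00,0)
B = A + 1.00·(cos296°, sin296°) = (0.4384, -0.8988)
|BD| = 11.5965
circle(B,10.00) ∩ circle(D,10.00): a=5.7983, h=8.1474
  candidates: C₊=(5.5877,7.6735) cross=94.481; C₋=(6.8507,-8.5723) cross=-94.481
  mode + wants cross > 0 → take C=(5.5877,7.6735) (cross=94.481)
ex = (C−B)/|BC| = (0.5149,0.8572); ey = (-0.8572,0.5149)
P = B + -3.32·ex + -1.72·ey = (0.2032,-4.6305)

0.20 -4.63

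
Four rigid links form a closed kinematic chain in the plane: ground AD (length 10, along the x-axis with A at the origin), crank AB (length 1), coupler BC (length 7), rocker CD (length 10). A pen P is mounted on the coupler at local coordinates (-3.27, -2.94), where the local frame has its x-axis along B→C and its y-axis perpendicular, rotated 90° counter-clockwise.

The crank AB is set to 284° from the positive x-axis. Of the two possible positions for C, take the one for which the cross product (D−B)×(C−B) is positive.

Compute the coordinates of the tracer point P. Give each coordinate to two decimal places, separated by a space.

2.34 -4.84

A=(0,0), D=(10.00,0)
B = A + 1.00·(cos284°, sin284°) = (0.2419, -0.9703)
|BD| = 9.8062
circle(B,7.00) ∩ circle(D,10.00): a=2.3027, h=6.6104
  candidates: C₊=(1.8792,5.8355) cross=64.823; C₋=(3.1874,-7.3204) cross=-64.823
  mode + wants cross > 0 → take C=(1.8792,5.8355) (cross=64.823)
ex = (C−B)/|BC| = (0.2339,0.9723); ey = (-0.9723,0.2339)
P = B + -3.27·ex + -2.94·ey = (2.3355,-4.8373)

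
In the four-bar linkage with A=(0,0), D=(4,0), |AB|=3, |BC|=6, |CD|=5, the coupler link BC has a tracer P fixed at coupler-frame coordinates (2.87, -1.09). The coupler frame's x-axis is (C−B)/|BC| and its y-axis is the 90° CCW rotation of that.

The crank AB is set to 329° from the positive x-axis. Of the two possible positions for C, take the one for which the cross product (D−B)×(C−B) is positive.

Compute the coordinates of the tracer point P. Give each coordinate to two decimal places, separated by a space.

A=(0,0), D=(4.00,0)
B = A + 3.00·(cos329°, sin329°) = (2.5715, -1.5451)
|BD| = 2.1043
circle(B,6.00) ∩ circle(D,5.00): a=3.6659, h=4.7499
  candidates: C₊=(1.5724,4.3711) cross=9.995; C₋=(8.5478,-2.0779) cross=-9.995
  mode + wants cross > 0 → take C=(1.5724,4.3711) (cross=9.995)
ex = (C−B)/|BC| = (-0.1665,0.9860); ey = (-0.9860,-0.1665)
P = B + 2.87·ex + -1.09·ey = (3.1684,1.4663)

3.17 1.47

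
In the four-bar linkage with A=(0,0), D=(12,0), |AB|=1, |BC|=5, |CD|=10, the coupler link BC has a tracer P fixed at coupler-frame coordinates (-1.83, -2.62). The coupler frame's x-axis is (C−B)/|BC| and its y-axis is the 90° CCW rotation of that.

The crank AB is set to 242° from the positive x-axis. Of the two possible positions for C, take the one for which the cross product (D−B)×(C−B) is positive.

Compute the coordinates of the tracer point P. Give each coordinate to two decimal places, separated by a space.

0.55 -3.91

A=(0,0), D=(12.00,0)
B = A + 1.00·(cos242°, sin242°) = (-0.4695, -0.8829)
|BD| = 12.5007
circle(B,5.00) ∩ circle(D,10.00): a=3.2505, h=3.7992
  candidates: C₊=(2.5046,3.1364) cross=47.493; C₋=(3.0413,-4.4431) cross=-47.493
  mode + wants cross > 0 → take C=(2.5046,3.1364) (cross=47.493)
ex = (C−B)/|BC| = (0.5948,0.8039); ey = (-0.8039,0.5948)
P = B + -1.83·ex + -2.62·ey = (0.5482,-3.9124)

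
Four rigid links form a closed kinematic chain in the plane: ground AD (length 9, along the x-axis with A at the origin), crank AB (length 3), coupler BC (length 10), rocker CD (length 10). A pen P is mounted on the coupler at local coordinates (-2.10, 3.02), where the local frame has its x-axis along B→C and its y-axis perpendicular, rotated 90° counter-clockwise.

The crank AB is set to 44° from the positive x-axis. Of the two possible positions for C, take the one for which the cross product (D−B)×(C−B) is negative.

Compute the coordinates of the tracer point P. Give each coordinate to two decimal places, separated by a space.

A=(0,0), D=(9.00,0)
B = A + 3.00·(cos44°, sin44°) = (2.1580, 2.0840)
|BD| = 7.1523
circle(B,10.00) ∩ circle(D,10.00): a=3.5762, h=9.3387
  candidates: C₊=(8.3000,9.9755) cross=66.793; C₋=(2.8580,-7.8915) cross=-66.793
  mode - wants cross < 0 → take C=(2.8580,-7.8915) (cross=-66.793)
ex = (C−B)/|BC| = (0.0700,-0.9975); ey = (0.9975,0.0700)
P = B + -2.10·ex + 3.02·ey = (5.0236,4.3902)

5.02 4.39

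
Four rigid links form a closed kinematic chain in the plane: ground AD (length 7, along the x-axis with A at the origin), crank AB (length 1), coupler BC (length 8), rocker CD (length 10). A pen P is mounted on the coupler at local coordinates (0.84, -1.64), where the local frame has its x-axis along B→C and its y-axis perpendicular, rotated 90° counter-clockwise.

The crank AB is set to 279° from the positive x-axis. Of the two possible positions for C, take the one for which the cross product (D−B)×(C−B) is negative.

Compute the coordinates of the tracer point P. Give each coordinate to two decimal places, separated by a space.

A=(0,0), D=(7.00,0)
B = A + 1.00·(cos279°, sin279°) = (0.1564, -0.9877)
|BD| = 6.9145
circle(B,8.00) ∩ circle(D,10.00): a=0.8540, h=7.9543
  candidates: C₊=(-0.1345,7.0070) cross=55.000; C₋=(2.1379,-8.7384) cross=-55.000
  mode - wants cross < 0 → take C=(2.1379,-8.7384) (cross=-55.000)
ex = (C−B)/|BC| = (0.2477,-0.9688); ey = (0.9688,0.2477)
P = B + 0.84·ex + -1.64·ey = (-1.2244,-2.2077)

-1.22 -2.21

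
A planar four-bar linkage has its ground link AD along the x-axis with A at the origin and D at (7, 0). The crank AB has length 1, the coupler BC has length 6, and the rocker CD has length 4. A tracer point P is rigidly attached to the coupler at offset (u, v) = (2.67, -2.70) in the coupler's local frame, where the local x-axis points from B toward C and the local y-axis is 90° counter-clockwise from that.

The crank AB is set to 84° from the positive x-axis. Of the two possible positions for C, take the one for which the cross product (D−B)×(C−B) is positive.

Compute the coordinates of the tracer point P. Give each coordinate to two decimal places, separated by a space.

3.70 -0.22

A=(0,0), D=(7.00,0)
B = A + 1.00·(cos84°, sin84°) = (0.1045, 0.9945)
|BD| = 6.9668
circle(B,6.00) ∩ circle(D,4.00): a=4.9188, h=3.4359
  candidates: C₊=(5.4634,3.6931) cross=23.937; C₋=(4.4825,-3.1084) cross=-23.937
  mode + wants cross > 0 → take C=(5.4634,3.6931) (cross=23.937)
ex = (C−B)/|BC| = (0.8931,0.4498); ey = (-0.4498,0.8931)
P = B + 2.67·ex + -2.70·ey = (3.7036,-0.2161)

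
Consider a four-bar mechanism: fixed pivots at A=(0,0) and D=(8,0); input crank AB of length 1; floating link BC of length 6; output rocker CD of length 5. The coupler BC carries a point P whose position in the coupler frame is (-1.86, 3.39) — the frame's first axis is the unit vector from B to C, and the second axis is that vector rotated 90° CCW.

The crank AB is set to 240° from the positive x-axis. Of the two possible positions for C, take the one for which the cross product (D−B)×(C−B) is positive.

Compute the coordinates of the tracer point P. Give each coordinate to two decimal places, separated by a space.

A=(0,0), D=(8.00,0)
B = A + 1.00·(cos240°, sin240°) = (-0.5000, -0.8660)
|BD| = 8.5440
circle(B,6.00) ∩ circle(D,5.00): a=4.9157, h=3.4403
  candidates: C₊=(4.0417,3.0548) cross=29.394; C₋=(4.7391,-3.7903) cross=-29.394
  mode + wants cross > 0 → take C=(4.0417,3.0548) (cross=29.394)
ex = (C−B)/|BC| = (0.7570,0.6535); ey = (-0.6535,0.7570)
P = B + -1.86·ex + 3.39·ey = (-4.1232,0.4846)

-4.12 0.48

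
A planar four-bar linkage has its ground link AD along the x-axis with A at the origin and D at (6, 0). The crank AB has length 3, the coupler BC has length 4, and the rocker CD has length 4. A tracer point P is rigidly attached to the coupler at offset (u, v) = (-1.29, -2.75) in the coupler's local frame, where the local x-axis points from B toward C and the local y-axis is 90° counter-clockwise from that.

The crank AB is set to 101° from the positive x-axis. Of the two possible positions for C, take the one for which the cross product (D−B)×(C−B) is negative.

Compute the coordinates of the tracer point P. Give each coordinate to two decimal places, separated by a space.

A=(0,0), D=(6.00,0)
B = A + 3.00·(cos101°, sin101°) = (-0.5724, 2.9449)
|BD| = 7.2020
circle(B,4.00) ∩ circle(D,4.00): a=3.6010, h=1.7415
  candidates: C₊=(3.4259,3.0617) cross=12.542; C₋=(2.0017,-0.1168) cross=-12.542
  mode - wants cross < 0 → take C=(2.0017,-0.1168) (cross=-12.542)
ex = (C−B)/|BC| = (0.6435,-0.7654); ey = (0.7654,0.6435)
P = B + -1.29·ex + -2.75·ey = (-3.5075,2.1626)

-3.51 2.16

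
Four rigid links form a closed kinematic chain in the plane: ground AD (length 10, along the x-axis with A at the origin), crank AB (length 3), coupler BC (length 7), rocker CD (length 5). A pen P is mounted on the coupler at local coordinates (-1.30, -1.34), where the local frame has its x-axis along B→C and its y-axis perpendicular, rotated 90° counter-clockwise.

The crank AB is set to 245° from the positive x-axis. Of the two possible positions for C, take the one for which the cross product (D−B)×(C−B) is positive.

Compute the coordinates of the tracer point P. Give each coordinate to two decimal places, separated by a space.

A=(0,0), D=(10.00,0)
B = A + 3.00·(cos245°, sin245°) = (-1.2679, -2.7189)
|BD| = 11.5913
circle(B,7.00) ∩ circle(D,5.00): a=6.8309, h=1.5294
  candidates: C₊=(5.0137,0.3701) cross=17.727; C₋=(5.7312,-2.6033) cross=-17.727
  mode + wants cross > 0 → take C=(5.0137,0.3701) (cross=17.727)
ex = (C−B)/|BC| = (0.8974,0.4413); ey = (-0.4413,0.8974)
P = B + -1.30·ex + -1.34·ey = (-1.8431,-4.4951)

-1.84 -4.50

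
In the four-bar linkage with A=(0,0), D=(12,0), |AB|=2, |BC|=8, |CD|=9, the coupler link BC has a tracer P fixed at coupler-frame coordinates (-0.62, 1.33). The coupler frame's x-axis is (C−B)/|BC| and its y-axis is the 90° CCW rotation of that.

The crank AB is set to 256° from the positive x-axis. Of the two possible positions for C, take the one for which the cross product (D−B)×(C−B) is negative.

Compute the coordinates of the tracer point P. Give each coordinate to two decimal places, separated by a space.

-0.20 -0.50

A=(0,0), D=(12.00,0)
B = A + 2.00·(cos256°, sin256°) = (-0.4838, -1.9406)
|BD| = 12.6338
circle(B,8.00) ∩ circle(D,9.00): a=5.6441, h=5.6696
  candidates: C₊=(4.2224,4.5287) cross=71.628; C₋=(5.9641,-6.6759) cross=-71.628
  mode - wants cross < 0 → take C=(5.9641,-6.6759) (cross=-71.628)
ex = (C−B)/|BC| = (0.8060,-0.5919); ey = (0.5919,0.8060)
P = B + -0.62·ex + 1.33·ey = (-0.1963,-0.5016)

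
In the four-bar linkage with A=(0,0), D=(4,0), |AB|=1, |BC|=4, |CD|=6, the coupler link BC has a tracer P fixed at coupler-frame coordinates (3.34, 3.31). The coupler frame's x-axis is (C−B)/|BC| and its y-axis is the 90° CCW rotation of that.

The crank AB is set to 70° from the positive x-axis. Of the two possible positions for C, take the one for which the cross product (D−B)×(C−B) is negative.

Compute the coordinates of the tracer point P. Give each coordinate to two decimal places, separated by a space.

1.90 -3.50

A=(0,0), D=(4.00,0)
B = A + 1.00·(cos70°, sin70°) = (0.3420, 0.9397)
|BD| = 3.7767
circle(B,4.00) ∩ circle(D,6.00): a=-0.7594, h=3.9273
  candidates: C₊=(0.5836,4.9324) cross=14.832; C₋=(-1.3706,-2.6751) cross=-14.832
  mode - wants cross < 0 → take C=(-1.3706,-2.6751) (cross=-14.832)
ex = (C−B)/|BC| = (-0.4282,-0.9037); ey = (0.9037,-0.4282)
P = B + 3.34·ex + 3.31·ey = (1.9032,-3.4959)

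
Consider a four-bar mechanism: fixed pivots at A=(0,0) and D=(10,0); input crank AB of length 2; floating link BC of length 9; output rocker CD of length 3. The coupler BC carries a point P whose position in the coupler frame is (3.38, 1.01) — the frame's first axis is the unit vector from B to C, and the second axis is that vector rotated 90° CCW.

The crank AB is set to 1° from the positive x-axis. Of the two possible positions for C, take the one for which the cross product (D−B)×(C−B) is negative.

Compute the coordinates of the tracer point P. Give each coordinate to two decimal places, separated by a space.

A=(0,0), D=(10.00,0)
B = A + 2.00·(cos1°, sin1°) = (1.9997, 0.0349)
|BD| = 8.0004
circle(B,9.00) ∩ circle(D,3.00): a=8.5000, h=2.9581
  candidates: C₊=(10.5125,2.9559) cross=23.666; C₋=(10.4867,-2.9603) cross=-23.666
  mode - wants cross < 0 → take C=(10.4867,-2.9603) (cross=-23.666)
ex = (C−B)/|BC| = (0.9430,-0.3328); ey = (0.3328,0.9430)
P = B + 3.38·ex + 1.01·ey = (5.5232,-0.1375)

5.52 -0.14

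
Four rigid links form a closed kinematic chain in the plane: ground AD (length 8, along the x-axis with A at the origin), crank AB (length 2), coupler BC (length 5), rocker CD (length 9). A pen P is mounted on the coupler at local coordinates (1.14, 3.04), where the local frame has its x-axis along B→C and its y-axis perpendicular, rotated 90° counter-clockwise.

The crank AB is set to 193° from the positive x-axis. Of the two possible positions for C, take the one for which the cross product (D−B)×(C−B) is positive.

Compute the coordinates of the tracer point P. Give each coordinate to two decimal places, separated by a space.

-4.30 1.79

A=(0,0), D=(8.00,0)
B = A + 2.00·(cos193°, sin193°) = (-1.9487, -0.4499)
|BD| = 9.9589
circle(B,5.00) ∩ circle(D,9.00): a=2.1679, h=4.5056
  candidates: C₊=(0.0134,4.1490) cross=44.871; C₋=(0.4205,-4.8529) cross=-44.871
  mode + wants cross > 0 → take C=(0.0134,4.1490) (cross=44.871)
ex = (C−B)/|BC| = (0.3924,0.9198); ey = (-0.9198,0.3924)
P = B + 1.14·ex + 3.04·ey = (-4.2975,1.7916)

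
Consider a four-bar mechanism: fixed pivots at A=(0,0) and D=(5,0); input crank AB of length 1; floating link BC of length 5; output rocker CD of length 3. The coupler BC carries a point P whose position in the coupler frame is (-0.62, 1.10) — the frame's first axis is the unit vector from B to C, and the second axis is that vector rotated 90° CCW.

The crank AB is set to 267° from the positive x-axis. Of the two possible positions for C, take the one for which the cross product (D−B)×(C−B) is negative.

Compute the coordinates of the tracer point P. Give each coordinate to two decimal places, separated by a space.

A=(0,0), D=(5.00,0)
B = A + 1.00·(cos267°, sin267°) = (-0.0523, -0.9986)
|BD| = 5.1501
circle(B,5.00) ∩ circle(D,3.00): a=4.1284, h=2.8207
  candidates: C₊=(3.4508,2.5690) cross=14.527; C₋=(4.5447,-2.9652) cross=-14.527
  mode - wants cross < 0 → take C=(4.5447,-2.9652) (cross=-14.527)
ex = (C−B)/|BC| = (0.9194,-0.3933); ey = (0.3933,0.9194)
P = B + -0.62·ex + 1.10·ey = (-0.1897,0.2566)

-0.19 0.26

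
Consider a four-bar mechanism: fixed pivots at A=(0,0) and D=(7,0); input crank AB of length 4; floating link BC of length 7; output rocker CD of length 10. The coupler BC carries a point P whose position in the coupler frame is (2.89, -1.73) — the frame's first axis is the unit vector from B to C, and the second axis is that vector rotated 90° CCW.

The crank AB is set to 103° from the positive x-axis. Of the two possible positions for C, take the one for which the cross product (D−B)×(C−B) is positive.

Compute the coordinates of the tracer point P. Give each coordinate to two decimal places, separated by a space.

2.26 5.07

A=(0,0), D=(7.00,0)
B = A + 4.00·(cos103°, sin103°) = (-0.8998, 3.8975)
|BD| = 8.8089
circle(B,7.00) ∩ circle(D,10.00): a=1.5097, h=6.8353
  candidates: C₊=(3.4783,9.3594) cross=60.211; C₋=(-2.5702,-2.9003) cross=-60.211
  mode + wants cross > 0 → take C=(3.4783,9.3594) (cross=60.211)
ex = (C−B)/|BC| = (0.6254,0.7803); ey = (-0.7803,0.6254)
P = B + 2.89·ex + -1.73·ey = (2.2576,5.0704)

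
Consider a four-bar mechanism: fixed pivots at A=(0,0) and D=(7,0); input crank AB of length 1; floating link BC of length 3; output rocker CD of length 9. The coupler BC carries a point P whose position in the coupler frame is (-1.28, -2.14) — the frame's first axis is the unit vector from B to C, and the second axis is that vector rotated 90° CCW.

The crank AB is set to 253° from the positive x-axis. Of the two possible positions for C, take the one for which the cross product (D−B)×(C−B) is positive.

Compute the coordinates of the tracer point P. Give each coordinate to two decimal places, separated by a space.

2.20 -0.93

A=(0,0), D=(7.00,0)
B = A + 1.00·(cos253°, sin253°) = (-0.2924, -0.9563)
|BD| = 7.3548
circle(B,3.00) ∩ circle(D,9.00): a=-1.2174, h=2.7419
  candidates: C₊=(-1.8559,1.6040) cross=20.166; C₋=(-1.1429,-3.8332) cross=-20.166
  mode + wants cross > 0 → take C=(-1.8559,1.6040) (cross=20.166)
ex = (C−B)/|BC| = (-0.5212,0.8534); ey = (-0.8534,-0.5212)
P = B + -1.28·ex + -2.14·ey = (2.2011,-0.9334)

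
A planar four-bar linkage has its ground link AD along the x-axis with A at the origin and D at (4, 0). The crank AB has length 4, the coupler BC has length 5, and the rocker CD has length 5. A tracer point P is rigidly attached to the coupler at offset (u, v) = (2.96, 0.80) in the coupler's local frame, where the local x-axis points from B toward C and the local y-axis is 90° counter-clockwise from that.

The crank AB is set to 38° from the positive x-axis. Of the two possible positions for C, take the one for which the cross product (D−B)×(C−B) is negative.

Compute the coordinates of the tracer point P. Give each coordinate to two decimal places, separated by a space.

A=(0,0), D=(4.00,0)
B = A + 4.00·(cos38°, sin38°) = (3.1520, 2.4626)
|BD| = 2.6045
circle(B,5.00) ∩ circle(D,5.00): a=1.3023, h=4.8274
  candidates: C₊=(8.1404,2.8030) cross=12.573; C₋=(-0.9884,-0.3403) cross=-12.573
  mode - wants cross < 0 → take C=(-0.9884,-0.3403) (cross=-12.573)
ex = (C−B)/|BC| = (-0.8281,-0.5606); ey = (0.5606,-0.8281)
P = B + 2.96·ex + 0.80·ey = (1.1494,0.1408)

1.15 0.14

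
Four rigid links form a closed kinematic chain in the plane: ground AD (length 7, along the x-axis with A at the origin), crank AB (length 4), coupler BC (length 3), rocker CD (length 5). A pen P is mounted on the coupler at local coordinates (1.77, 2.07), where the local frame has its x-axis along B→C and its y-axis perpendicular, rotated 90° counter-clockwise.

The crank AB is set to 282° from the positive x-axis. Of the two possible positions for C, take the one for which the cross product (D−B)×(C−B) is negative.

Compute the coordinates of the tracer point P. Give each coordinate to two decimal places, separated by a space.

A=(0,0), D=(7.00,0)
B = A + 4.00·(cos282°, sin282°) = (0.8316, -3.9126)
|BD| = 7.3046
circle(B,3.00) ∩ circle(D,5.00): a=2.5571, h=1.5689
  candidates: C₊=(2.1506,-1.2181) cross=11.460; C₋=(3.8313,-3.8677) cross=-11.460
  mode - wants cross < 0 → take C=(3.8313,-3.8677) (cross=-11.460)
ex = (C−B)/|BC| = (0.9999,0.0150); ey = (-0.0150,0.9999)
P = B + 1.77·ex + 2.07·ey = (2.5705,-1.8164)

2.57 -1.82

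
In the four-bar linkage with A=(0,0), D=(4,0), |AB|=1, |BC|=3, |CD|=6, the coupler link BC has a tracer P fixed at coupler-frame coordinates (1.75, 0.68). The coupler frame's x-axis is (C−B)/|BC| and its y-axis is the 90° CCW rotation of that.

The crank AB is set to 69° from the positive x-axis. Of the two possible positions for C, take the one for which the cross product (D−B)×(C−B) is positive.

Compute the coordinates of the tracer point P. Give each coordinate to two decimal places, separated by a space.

-0.89 2.34

A=(0,0), D=(4.00,0)
B = A + 1.00·(cos69°, sin69°) = (0.3584, 0.9336)
|BD| = 3.7594
circle(B,3.00) ∩ circle(D,6.00): a=-1.7113, h=2.4640
  candidates: C₊=(-0.6874,3.7454) cross=9.263; C₋=(-1.9112,-1.0283) cross=-9.263
  mode + wants cross > 0 → take C=(-0.6874,3.7454) (cross=9.263)
ex = (C−B)/|BC| = (-0.3486,0.9373); ey = (-0.9373,-0.3486)
P = B + 1.75·ex + 0.68·ey = (-0.8890,2.3368)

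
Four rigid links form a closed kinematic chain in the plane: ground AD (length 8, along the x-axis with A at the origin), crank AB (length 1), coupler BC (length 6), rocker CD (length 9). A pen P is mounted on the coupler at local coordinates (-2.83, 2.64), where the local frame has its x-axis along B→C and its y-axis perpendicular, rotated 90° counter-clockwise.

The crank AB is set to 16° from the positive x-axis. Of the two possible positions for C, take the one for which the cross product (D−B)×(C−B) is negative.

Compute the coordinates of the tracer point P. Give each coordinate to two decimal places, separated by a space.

A=(0,0), D=(8.00,0)
B = A + 1.00·(cos16°, sin16°) = (0.9613, 0.2756)
|BD| = 7.0441
circle(B,6.00) ∩ circle(D,9.00): a=0.3279, h=5.9910
  candidates: C₊=(1.5234,6.2492) cross=42.202; C₋=(1.0545,-5.7236) cross=-42.202
  mode - wants cross < 0 → take C=(1.0545,-5.7236) (cross=-42.202)
ex = (C−B)/|BC| = (0.0155,-0.9999); ey = (0.9999,0.0155)
P = B + -2.83·ex + 2.64·ey = (3.5570,3.1463)

3.56 3.15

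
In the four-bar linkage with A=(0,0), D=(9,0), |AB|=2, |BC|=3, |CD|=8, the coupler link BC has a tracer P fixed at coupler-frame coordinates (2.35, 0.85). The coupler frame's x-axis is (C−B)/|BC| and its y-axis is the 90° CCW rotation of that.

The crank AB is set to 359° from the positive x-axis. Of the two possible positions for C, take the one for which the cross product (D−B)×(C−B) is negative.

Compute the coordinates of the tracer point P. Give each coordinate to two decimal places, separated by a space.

A=(0,0), D=(9.00,0)
B = A + 2.00·(cos359°, sin359°) = (1.9997, -0.0349)
|BD| = 7.0004
circle(B,3.00) ∩ circle(D,8.00): a=-0.4282, h=2.9693
  candidates: C₊=(1.5567,2.9322) cross=20.786; C₋=(1.5864,-3.0063) cross=-20.786
  mode - wants cross < 0 → take C=(1.5864,-3.0063) (cross=-20.786)
ex = (C−B)/|BC| = (-0.1378,-0.9905); ey = (0.9905,-0.1378)
P = B + 2.35·ex + 0.85·ey = (2.5178,-2.4796)

2.52 -2.48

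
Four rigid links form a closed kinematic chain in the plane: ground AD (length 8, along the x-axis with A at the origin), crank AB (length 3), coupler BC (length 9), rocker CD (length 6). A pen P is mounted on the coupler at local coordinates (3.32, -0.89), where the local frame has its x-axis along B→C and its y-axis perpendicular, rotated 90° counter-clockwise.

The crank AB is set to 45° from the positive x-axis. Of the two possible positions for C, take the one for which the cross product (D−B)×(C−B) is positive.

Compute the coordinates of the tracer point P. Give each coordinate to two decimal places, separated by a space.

5.53 2.53

A=(0,0), D=(8.00,0)
B = A + 3.00·(cos45°, sin45°) = (2.1213, 2.1213)
|BD| = 6.2497
circle(B,9.00) ∩ circle(D,6.00): a=6.7250, h=5.9811
  candidates: C₊=(10.4773,5.4647) cross=37.380; C₋=(6.4169,-5.7874) cross=-37.380
  mode + wants cross > 0 → take C=(10.4773,5.4647) (cross=37.380)
ex = (C−B)/|BC| = (0.9284,0.3715); ey = (-0.3715,0.9284)
P = B + 3.32·ex + -0.89·ey = (5.5344,2.5284)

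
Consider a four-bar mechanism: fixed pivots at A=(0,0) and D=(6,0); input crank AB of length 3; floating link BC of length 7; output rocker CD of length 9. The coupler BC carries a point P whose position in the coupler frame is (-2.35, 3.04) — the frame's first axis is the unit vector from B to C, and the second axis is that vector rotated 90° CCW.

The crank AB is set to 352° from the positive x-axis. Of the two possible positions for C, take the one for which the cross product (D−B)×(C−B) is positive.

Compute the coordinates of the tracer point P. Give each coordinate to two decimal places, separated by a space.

2.14 -4.17

A=(0,0), D=(6.00,0)
B = A + 3.00·(cos352°, sin352°) = (2.9708, -0.4175)
|BD| = 3.0578
circle(B,7.00) ∩ circle(D,9.00): a=-3.7035, h=5.9400
  candidates: C₊=(-1.5091,4.9612) cross=18.164; C₋=(0.1130,-6.8076) cross=-18.164
  mode + wants cross > 0 → take C=(-1.5091,4.9612) (cross=18.164)
ex = (C−B)/|BC| = (-0.6400,0.7684); ey = (-0.7684,-0.6400)
P = B + -2.35·ex + 3.04·ey = (2.1389,-4.1688)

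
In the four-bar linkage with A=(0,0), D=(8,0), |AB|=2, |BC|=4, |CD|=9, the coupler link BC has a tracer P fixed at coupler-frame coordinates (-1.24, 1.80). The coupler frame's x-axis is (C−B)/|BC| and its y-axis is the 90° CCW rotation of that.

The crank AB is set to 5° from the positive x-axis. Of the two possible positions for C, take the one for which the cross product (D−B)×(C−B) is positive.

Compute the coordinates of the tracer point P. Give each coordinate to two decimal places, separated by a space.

A=(0,0), D=(8.00,0)
B = A + 2.00·(cos5°, sin5°) = (1.9924, 0.1743)
|BD| = 6.0101
circle(B,4.00) ∩ circle(D,9.00): a=-2.4025, h=3.1982
  candidates: C₊=(-0.3163,3.4408) cross=19.221; C₋=(-0.5018,-2.9528) cross=-19.221
  mode + wants cross > 0 → take C=(-0.3163,3.4408) (cross=19.221)
ex = (C−B)/|BC| = (-0.5772,0.8166); ey = (-0.8166,-0.5772)
P = B + -1.24·ex + 1.80·ey = (1.2382,-1.8772)

1.24 -1.88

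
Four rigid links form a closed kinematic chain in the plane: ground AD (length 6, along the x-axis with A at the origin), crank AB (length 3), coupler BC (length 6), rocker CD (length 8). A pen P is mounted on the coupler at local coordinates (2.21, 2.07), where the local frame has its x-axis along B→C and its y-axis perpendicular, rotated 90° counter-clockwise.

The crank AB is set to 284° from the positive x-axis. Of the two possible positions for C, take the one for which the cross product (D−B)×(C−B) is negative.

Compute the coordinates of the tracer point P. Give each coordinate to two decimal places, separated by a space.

3.69 -3.51

A=(0,0), D=(6.00,0)
B = A + 3.00·(cos284°, sin284°) = (0.7258, -2.9109)
|BD| = 6.0242
circle(B,6.00) ∩ circle(D,8.00): a=0.6881, h=5.9604
  candidates: C₊=(-1.5518,2.6400) cross=35.907; C₋=(4.2083,-7.7968) cross=-35.907
  mode - wants cross < 0 → take C=(4.2083,-7.7968) (cross=-35.907)
ex = (C−B)/|BC| = (0.5804,-0.8143); ey = (0.8143,0.5804)
P = B + 2.21·ex + 2.07·ey = (3.6941,-3.5091)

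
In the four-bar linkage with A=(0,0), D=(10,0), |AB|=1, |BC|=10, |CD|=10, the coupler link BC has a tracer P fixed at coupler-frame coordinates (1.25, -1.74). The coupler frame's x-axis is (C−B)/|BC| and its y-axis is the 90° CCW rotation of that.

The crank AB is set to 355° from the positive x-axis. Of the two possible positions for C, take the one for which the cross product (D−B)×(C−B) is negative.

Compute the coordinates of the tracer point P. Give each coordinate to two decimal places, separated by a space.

0.02 -2.00

A=(0,0), D=(10.00,0)
B = A + 1.00·(cos355°, sin355°) = (0.9962, -0.0872)
|BD| = 9.0042
circle(B,10.00) ∩ circle(D,10.00): a=4.5021, h=8.9292
  candidates: C₊=(5.4117,8.8852) cross=80.401; C₋=(5.5845,-8.9724) cross=-80.401
  mode - wants cross < 0 → take C=(5.5845,-8.9724) (cross=-80.401)
ex = (C−B)/|BC| = (0.4588,-0.8885); ey = (0.8885,0.4588)
P = B + 1.25·ex + -1.74·ey = (0.0237,-1.9962)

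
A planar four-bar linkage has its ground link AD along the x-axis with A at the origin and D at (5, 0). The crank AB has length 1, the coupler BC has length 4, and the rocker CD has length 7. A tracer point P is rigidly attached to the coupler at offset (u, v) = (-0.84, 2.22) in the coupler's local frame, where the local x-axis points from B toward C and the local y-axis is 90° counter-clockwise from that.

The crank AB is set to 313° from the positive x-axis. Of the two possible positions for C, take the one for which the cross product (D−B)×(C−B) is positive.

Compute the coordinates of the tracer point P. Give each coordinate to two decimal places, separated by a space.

A=(0,0), D=(5.00,0)
B = A + 1.00·(cos313°, sin313°) = (0.6820, -0.7314)
|BD| = 4.3795
circle(B,4.00) ∩ circle(D,7.00): a=-1.5778, h=3.6757
  candidates: C₊=(-1.4875,2.6292) cross=16.098; C₋=(-0.2598,-4.6189) cross=-16.098
  mode + wants cross > 0 → take C=(-1.4875,2.6292) (cross=16.098)
ex = (C−B)/|BC| = (-0.5424,0.8401); ey = (-0.8401,-0.5424)
P = B + -0.84·ex + 2.22·ey = (-0.7275,-2.6411)

-0.73 -2.64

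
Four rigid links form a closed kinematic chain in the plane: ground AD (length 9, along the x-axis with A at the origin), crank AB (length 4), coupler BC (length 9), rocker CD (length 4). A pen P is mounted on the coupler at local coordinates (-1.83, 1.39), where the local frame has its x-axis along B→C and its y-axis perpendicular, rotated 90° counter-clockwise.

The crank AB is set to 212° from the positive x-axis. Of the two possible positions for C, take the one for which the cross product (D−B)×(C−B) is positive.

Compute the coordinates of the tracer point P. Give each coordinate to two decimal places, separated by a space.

-5.58 -1.42

A=(0,0), D=(9.00,0)
B = A + 4.00·(cos212°, sin212°) = (-3.3922, -2.1197)
|BD| = 12.5722
circle(B,9.00) ∩ circle(D,4.00): a=8.8712, h=1.5174
  candidates: C₊=(5.0961,0.8717) cross=19.077; C₋=(5.6078,-2.1197) cross=-19.077
  mode + wants cross > 0 → take C=(5.0961,0.8717) (cross=19.077)
ex = (C−B)/|BC| = (0.9431,0.3324); ey = (-0.3324,0.9431)
P = B + -1.83·ex + 1.39·ey = (-5.5802,-1.4169)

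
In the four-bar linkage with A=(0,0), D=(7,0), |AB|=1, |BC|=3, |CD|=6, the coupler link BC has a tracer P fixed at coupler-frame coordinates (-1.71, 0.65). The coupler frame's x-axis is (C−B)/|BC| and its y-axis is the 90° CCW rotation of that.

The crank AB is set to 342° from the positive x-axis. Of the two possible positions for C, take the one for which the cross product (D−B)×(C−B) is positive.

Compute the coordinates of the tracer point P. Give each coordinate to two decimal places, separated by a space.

-0.05 -1.84

A=(0,0), D=(7.00,0)
B = A + 1.00·(cos342°, sin342°) = (0.9511, -0.3090)
|BD| = 6.0568
circle(B,3.00) ∩ circle(D,6.00): a=0.7995, h=2.8915
  candidates: C₊=(1.6020,2.6195) cross=17.513; C₋=(1.8971,-3.1560) cross=-17.513
  mode + wants cross > 0 → take C=(1.6020,2.6195) (cross=17.513)
ex = (C−B)/|BC| = (0.2170,0.9762); ey = (-0.9762,0.2170)
P = B + -1.71·ex + 0.65·ey = (-0.0545,-1.8372)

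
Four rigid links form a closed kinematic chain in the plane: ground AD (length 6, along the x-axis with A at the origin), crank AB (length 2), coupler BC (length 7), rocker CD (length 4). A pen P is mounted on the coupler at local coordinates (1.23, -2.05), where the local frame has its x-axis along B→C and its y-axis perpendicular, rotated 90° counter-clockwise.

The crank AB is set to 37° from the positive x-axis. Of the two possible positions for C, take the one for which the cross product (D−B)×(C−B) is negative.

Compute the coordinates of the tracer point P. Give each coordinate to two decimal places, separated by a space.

0.90 -1.08

A=(0,0), D=(6.00,0)
B = A + 2.00·(cos37°, sin37°) = (1.5973, 1.2036)
|BD| = 4.5643
circle(B,7.00) ∩ circle(D,4.00): a=5.8972, h=3.7714
  candidates: C₊=(8.2802,3.2864) cross=17.214; C₋=(6.2912,-3.9894) cross=-17.214
  mode - wants cross < 0 → take C=(6.2912,-3.9894) (cross=-17.214)
ex = (C−B)/|BC| = (0.6706,-0.7419); ey = (0.7419,0.6706)
P = B + 1.23·ex + -2.05·ey = (0.9012,-1.0835)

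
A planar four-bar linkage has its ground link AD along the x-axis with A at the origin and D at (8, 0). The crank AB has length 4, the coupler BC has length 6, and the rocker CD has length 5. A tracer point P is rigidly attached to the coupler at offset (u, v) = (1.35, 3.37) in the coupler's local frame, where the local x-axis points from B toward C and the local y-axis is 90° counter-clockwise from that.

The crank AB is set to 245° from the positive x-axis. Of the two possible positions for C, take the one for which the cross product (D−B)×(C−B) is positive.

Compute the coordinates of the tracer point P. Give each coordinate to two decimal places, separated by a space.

A=(0,0), D=(8.00,0)
B = A + 4.00·(cos245°, sin245°) = (-1.6905, -3.6252)
|BD| = 10.3464
circle(B,6.00) ∩ circle(D,5.00): a=5.7048, h=1.8589
  candidates: C₊=(3.0013,0.1147) cross=19.233; C₋=(4.3040,-3.3674) cross=-19.233
  mode + wants cross > 0 → take C=(3.0013,0.1147) (cross=19.233)
ex = (C−B)/|BC| = (0.7820,0.6233); ey = (-0.6233,0.7820)
P = B + 1.35·ex + 3.37·ey = (-2.7354,-0.1485)

-2.74 -0.15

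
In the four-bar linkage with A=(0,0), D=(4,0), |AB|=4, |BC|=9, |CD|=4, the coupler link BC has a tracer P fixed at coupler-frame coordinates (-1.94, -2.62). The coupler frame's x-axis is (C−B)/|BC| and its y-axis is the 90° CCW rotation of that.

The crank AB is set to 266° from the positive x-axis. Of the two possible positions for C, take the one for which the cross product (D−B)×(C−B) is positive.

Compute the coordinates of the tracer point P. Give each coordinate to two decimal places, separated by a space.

1.15 -6.92

A=(0,0), D=(4.00,0)
B = A + 4.00·(cos266°, sin266°) = (-0.2790, -3.9903)
|BD| = 5.8508
circle(B,9.00) ∩ circle(D,4.00): a=8.4802, h=3.0144
  candidates: C₊=(3.8672,3.9978) cross=17.637; C₋=(7.9788,-0.4114) cross=-17.637
  mode + wants cross > 0 → take C=(3.8672,3.9978) (cross=17.637)
ex = (C−B)/|BC| = (0.4607,0.8876); ey = (-0.8876,0.4607)
P = B + -1.94·ex + -2.62·ey = (1.1526,-6.9191)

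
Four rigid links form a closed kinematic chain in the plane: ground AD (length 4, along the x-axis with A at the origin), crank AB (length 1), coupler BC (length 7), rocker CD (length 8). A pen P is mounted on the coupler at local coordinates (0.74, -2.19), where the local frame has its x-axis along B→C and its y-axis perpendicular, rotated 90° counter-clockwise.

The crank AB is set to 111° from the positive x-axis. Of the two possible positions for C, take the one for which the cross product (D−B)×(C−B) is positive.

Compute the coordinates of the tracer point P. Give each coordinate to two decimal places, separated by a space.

1.95 1.02

A=(0,0), D=(4.00,0)
B = A + 1.00·(cos111°, sin111°) = (-0.3584, 0.9336)
|BD| = 4.4572
circle(B,7.00) ∩ circle(D,8.00): a=0.5460, h=6.9787
  candidates: C₊=(1.6372,7.6431) cross=31.106; C₋=(-1.2862,-6.0047) cross=-31.106
  mode + wants cross > 0 → take C=(1.6372,7.6431) (cross=31.106)
ex = (C−B)/|BC| = (0.2851,0.9585); ey = (-0.9585,0.2851)
P = B + 0.74·ex + -2.19·ey = (1.9517,1.0186)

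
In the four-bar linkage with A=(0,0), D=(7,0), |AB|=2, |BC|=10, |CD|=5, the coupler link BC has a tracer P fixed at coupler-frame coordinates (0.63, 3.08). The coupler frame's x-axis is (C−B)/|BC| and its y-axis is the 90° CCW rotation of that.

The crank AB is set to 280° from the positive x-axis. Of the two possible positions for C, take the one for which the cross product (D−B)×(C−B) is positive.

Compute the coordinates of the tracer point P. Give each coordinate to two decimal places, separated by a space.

A=(0,0), D=(7.00,0)
B = A + 2.00·(cos280°, sin280°) = (0.3473, -1.9696)
|BD| = 6.9381
circle(B,10.00) ∩ circle(D,5.00): a=8.8740, h=4.6100
  candidates: C₊=(7.5475,4.9699) cross=31.985; C₋=(10.1649,-3.8708) cross=-31.985
  mode + wants cross > 0 → take C=(7.5475,4.9699) (cross=31.985)
ex = (C−B)/|BC| = (0.7200,0.6940); ey = (-0.6940,0.7200)
P = B + 0.63·ex + 3.08·ey = (-1.3365,0.6852)

-1.34 0.69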